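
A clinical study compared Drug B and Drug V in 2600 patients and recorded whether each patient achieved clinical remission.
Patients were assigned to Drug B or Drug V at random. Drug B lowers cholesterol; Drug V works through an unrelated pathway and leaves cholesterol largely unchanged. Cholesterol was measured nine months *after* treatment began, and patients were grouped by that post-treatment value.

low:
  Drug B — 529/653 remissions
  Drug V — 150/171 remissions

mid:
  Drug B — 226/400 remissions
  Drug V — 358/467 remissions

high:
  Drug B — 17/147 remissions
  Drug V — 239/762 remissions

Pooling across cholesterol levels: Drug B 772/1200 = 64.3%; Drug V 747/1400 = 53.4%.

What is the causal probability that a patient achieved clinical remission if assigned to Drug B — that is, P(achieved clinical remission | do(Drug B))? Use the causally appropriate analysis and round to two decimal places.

The distribution of cholesterol is itself part of what the drug does — it is an intermediate outcome. Holding it fixed would remove that part of the effect; the total effect is the pooled difference.
So P(outcome | do(Drug B)) is just the pooled rate for Drug B: 772/1200 = 0.643.

0.64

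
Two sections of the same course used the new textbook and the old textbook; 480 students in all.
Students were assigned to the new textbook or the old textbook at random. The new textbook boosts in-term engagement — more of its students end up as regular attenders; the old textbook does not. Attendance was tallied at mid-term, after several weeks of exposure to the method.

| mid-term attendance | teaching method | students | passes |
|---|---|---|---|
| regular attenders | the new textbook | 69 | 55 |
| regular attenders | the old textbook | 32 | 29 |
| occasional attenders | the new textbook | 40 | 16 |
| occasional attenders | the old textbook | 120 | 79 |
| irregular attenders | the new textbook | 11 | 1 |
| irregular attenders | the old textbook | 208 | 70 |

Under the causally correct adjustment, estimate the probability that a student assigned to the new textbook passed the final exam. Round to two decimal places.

Within every mid-term attendance level the old textbook has the higher rate, yet pooled the new textbook does — Simpson's reversal.
The distribution of mid-term attendance is itself part of what the teaching method does — it is an intermediate outcome. Holding it fixed would remove that part of the effect; the total effect is the pooled difference.
So P(outcome | do(the new textbook)) is just the pooled rate for the new textbook: 72/120 = 0.600.

0.60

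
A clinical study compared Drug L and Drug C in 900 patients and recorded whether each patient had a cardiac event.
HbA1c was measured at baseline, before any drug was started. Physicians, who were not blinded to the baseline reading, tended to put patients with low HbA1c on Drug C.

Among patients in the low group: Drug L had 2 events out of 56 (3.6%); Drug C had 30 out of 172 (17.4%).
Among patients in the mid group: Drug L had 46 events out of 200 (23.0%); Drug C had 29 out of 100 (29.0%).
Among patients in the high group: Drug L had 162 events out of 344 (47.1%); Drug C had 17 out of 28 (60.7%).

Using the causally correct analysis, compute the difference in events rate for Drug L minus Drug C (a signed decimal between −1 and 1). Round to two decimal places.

-0.11

The imbalance in HbA1c arose from how patients were allocated, not from anything the drug did; and HbA1c independently affects the outcome. The pooled gap is confounded — condition on HbA1c.
Adjusting over the population distribution of HbA1c: 0.253·(0.036−0.174) + 0.333·(0.230−0.290) + 0.413·(0.471−0.607) = -0.111.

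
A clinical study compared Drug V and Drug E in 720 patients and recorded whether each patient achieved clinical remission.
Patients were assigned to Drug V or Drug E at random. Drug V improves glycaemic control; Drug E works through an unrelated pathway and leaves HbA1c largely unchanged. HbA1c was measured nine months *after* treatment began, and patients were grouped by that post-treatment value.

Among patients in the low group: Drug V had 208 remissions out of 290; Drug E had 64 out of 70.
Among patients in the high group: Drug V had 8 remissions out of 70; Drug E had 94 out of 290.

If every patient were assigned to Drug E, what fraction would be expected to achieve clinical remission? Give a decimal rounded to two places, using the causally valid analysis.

0.44

Drug E is higher inside every HbA1c stratum but Drug V is higher in aggregate. Whether to stratify depends on how HbA1c relates to the drug.
Because the drug influences HbA1c, HbA1c is a post-treatment mediator, not a confounder. Stratifying on it would bias the estimate; the causal effect is the crude pooled difference.
So P(outcome | do(Drug E)) is just the pooled rate for Drug E: 158/360 = 0.439.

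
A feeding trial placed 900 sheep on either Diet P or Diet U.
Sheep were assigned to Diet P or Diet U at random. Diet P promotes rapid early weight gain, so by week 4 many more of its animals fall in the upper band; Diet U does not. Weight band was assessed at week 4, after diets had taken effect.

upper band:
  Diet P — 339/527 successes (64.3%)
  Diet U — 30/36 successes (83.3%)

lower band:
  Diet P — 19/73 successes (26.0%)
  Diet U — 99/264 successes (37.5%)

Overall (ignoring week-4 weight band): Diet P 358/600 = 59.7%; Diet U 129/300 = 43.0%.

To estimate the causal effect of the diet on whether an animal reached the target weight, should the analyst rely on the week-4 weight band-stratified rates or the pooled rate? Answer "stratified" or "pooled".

pooled

The distribution of week-4 weight band is itself part of what the diet does — it is an intermediate outcome. Holding it fixed would remove that part of the effect; the total effect is the pooled difference.
Pooled: Diet P 59.7% vs Diet U 43.0%; Diet P is higher overall.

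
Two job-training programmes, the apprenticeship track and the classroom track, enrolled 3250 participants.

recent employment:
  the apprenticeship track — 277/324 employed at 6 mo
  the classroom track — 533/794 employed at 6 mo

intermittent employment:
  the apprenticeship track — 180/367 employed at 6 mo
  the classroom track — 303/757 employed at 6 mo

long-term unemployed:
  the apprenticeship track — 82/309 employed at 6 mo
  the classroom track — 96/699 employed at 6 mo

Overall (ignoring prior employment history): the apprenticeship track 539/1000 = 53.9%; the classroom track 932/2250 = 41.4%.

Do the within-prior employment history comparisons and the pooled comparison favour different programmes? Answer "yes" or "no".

Within each prior employment history level (recent employment 85.5% vs 67.1%; intermittent employment 49.0% vs 40.0%; long-term unemployed 26.5% vs 13.7%), the apprenticeship track has the higher rate every time. Pooled: 53.9% vs 41.4% — the apprenticeship track has the higher rate overall. They agree.

no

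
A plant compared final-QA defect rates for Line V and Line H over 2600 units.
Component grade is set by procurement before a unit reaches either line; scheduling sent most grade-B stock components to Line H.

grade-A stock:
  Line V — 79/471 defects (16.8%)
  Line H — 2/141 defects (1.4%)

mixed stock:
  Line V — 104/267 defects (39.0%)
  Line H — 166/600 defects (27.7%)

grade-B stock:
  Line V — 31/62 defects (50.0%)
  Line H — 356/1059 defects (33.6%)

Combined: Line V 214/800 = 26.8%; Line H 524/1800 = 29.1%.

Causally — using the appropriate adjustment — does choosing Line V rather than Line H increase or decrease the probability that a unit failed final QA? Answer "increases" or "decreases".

increases

The component grade-specific comparison favours Line H throughout, but the pooled figures favour Line V. The question is whether to condition on component grade.
Nothing the line does changes component grade; the imbalance is an allocation artefact. With component grade also predicting the outcome, the pooled figure is confounded, and the within-stratum comparison is the causal one.
Within each level — grade-A stock: 16.8% vs 1.4%; mixed stock: 39.0% vs 27.7%; grade-B stock: 50.0% vs 33.6% — Line H is lower every time.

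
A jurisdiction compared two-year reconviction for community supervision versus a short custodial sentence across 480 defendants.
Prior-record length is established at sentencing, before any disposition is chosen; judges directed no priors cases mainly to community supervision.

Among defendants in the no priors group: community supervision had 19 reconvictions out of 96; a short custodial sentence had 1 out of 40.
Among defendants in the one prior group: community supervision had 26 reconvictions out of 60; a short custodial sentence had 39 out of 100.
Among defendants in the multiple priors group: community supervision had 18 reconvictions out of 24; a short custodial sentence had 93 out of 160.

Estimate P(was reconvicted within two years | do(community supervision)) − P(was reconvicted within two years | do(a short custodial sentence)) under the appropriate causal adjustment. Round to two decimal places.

+0.13

The prior-record length-specific comparison favours a short custodial sentence throughout, but the pooled figures favour community supervision. The question is whether to condition on prior-record length.
Prior-record length differs across dispositions for reasons unrelated to any effect of the disposition itself, and it separately predicts the outcome — a classic confounder. We must compare within prior-record length levels.
Adjusting over the population distribution of prior-record length: 0.283·(0.198−0.025) + 0.333·(0.433−0.390) + 0.383·(0.750−0.581) = +0.128.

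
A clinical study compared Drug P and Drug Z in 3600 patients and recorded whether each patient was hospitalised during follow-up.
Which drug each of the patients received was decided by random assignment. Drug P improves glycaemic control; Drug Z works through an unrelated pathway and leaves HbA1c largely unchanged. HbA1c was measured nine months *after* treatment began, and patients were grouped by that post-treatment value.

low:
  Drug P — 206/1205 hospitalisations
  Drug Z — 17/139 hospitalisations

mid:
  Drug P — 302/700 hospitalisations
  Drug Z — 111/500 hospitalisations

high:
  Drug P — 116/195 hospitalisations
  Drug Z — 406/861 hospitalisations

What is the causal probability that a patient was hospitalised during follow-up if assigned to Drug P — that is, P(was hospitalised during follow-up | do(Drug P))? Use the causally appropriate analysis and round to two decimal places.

0.30

Within every HbA1c level Drug Z has the lower rate, yet pooled Drug P does — Simpson's reversal.
Stratifying would compare drugs among patients the drugs themselves sorted into HbA1c groups — a form of selection on an intermediate. The unconditioned pooled rates give the total causal effect.
So P(outcome | do(Drug P)) is just the pooled rate for Drug P: 624/2100 = 0.297.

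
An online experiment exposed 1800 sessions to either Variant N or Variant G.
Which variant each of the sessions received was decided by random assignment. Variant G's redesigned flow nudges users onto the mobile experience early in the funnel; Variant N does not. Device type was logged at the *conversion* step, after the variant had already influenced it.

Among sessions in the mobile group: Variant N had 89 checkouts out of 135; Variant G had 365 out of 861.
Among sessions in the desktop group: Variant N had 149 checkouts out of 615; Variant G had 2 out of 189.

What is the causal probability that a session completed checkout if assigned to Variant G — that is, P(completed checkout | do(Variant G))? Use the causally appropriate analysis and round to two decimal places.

Device type lies on the pathway variant → device type → outcome, so adjusting for it blocks the indirect effect. For the total causal effect of variant, use the unadjusted pooled rates.
So P(outcome | do(Variant G)) is just the pooled rate for Variant G: 367/1050 = 0.350.

0.35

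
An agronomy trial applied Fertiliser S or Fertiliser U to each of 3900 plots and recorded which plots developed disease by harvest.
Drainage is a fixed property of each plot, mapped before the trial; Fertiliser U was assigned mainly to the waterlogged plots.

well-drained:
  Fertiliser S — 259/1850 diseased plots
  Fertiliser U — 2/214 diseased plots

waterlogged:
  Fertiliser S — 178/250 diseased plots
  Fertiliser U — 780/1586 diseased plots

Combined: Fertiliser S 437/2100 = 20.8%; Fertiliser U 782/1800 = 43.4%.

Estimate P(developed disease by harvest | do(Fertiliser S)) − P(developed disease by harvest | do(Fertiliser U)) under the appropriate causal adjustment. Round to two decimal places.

Here field drainage is a common cause — it drives both which fertiliser a case falls under and the outcome. The crude comparison mixes populations; the stratum-specific rates are the causally relevant ones.
Adjusting over the population distribution of field drainage: 0.529·(0.140−0.009) + 0.471·(0.712−0.492) = +0.173.

+0.17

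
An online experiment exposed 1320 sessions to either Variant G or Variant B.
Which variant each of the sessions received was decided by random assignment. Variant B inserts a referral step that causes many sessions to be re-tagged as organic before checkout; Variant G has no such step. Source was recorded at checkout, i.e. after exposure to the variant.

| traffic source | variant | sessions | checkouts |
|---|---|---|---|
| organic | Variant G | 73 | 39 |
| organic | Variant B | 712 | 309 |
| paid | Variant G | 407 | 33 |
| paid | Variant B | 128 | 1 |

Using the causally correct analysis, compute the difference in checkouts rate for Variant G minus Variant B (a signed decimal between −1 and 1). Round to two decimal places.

Within every traffic source level Variant G has the higher rate, yet pooled Variant B does — Simpson's reversal.
Stratifying would compare variants among sessions the variants themselves sorted into traffic source groups — a form of selection on an intermediate. The unconditioned pooled rates give the total causal effect.
The causal difference is the pooled difference: 0.150 − 0.369 = -0.219.

-0.22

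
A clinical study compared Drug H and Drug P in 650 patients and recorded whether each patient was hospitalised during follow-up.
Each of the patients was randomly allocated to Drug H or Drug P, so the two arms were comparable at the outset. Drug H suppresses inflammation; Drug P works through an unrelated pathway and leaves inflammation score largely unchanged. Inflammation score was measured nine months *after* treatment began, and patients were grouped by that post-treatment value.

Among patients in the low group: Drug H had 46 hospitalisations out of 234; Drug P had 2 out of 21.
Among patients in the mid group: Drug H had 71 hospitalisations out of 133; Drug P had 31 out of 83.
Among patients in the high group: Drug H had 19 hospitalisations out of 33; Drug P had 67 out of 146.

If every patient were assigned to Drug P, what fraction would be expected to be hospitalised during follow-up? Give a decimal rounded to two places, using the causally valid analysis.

0.40

Inflammation score lies on the pathway drug → inflammation score → outcome, so adjusting for it blocks the indirect effect. For the total causal effect of drug, use the unadjusted pooled rates.
So P(outcome | do(Drug P)) is just the pooled rate for Drug P: 100/250 = 0.400.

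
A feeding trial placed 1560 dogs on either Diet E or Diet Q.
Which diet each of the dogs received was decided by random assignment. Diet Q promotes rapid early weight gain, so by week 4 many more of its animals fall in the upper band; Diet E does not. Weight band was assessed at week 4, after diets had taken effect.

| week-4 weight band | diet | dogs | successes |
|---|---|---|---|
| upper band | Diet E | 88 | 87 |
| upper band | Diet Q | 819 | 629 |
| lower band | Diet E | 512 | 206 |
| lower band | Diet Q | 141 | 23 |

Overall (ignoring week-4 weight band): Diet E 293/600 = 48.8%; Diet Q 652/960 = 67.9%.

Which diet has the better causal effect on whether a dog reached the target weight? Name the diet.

Diet Q

Diet E is higher inside every week-4 weight band stratum but Diet Q is higher in aggregate. Whether to stratify depends on how week-4 weight band relates to the diet.
The distribution of week-4 weight band is itself part of what the diet does — it is an intermediate outcome. Holding it fixed would remove that part of the effect; the total effect is the pooled difference.
Pooled: Diet E 48.8% vs Diet Q 67.9%; Diet Q is higher overall.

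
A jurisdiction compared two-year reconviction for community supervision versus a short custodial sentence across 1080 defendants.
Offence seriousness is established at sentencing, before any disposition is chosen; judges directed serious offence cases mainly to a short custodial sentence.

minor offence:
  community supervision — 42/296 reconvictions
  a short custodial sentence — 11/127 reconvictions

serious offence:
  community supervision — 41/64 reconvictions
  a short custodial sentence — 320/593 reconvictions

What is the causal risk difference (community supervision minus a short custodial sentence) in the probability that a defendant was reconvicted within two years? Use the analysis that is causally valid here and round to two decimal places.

Offence seriousness satisfies the back-door criterion: it is not a descendant of the disposition, and it blocks the spurious path from disposition to outcome. Adjusting for it (i.e., using the within-offence seriousness rates) gives the causal effect.
Adjusting over the population distribution of offence seriousness: 0.392·(0.142−0.087) + 0.608·(0.641−0.540) = +0.083.

+0.08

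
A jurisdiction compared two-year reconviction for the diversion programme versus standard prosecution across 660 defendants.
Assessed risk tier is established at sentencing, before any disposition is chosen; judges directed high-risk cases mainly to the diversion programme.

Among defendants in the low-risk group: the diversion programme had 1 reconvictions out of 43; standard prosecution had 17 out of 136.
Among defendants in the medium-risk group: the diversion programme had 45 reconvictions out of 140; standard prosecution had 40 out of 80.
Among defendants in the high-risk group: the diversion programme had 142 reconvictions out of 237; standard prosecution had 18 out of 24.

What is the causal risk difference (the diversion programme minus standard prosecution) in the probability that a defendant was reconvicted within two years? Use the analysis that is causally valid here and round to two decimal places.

-0.15

Assessed risk tier differs across dispositions for reasons unrelated to any effect of the disposition itself, and it separately predicts the outcome — a classic confounder. We must compare within assessed risk tier levels.
Adjusting over the population distribution of assessed risk tier: 0.271·(0.023−0.125) + 0.333·(0.321−0.500) + 0.395·(0.599−0.750) = -0.147.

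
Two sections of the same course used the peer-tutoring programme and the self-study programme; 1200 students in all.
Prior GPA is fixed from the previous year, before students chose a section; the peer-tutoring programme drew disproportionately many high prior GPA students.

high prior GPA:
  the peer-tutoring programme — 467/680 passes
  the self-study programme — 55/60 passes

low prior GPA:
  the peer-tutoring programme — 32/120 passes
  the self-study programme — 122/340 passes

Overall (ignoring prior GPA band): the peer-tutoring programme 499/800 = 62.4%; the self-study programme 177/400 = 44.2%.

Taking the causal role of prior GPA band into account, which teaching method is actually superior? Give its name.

The prior GPA band-specific comparison favours the self-study programme throughout, but the pooled figures favour the peer-tutoring programme. The question is whether to condition on prior GPA band.
Here prior GPA band is a common cause — it drives both which teaching method a case falls under and the outcome. The crude comparison mixes populations; the stratum-specific rates are the causally relevant ones.
Within each level — high prior GPA: 68.7% vs 91.7%; low prior GPA: 26.7% vs 35.9% — the self-study programme is higher every time.

the self-study programme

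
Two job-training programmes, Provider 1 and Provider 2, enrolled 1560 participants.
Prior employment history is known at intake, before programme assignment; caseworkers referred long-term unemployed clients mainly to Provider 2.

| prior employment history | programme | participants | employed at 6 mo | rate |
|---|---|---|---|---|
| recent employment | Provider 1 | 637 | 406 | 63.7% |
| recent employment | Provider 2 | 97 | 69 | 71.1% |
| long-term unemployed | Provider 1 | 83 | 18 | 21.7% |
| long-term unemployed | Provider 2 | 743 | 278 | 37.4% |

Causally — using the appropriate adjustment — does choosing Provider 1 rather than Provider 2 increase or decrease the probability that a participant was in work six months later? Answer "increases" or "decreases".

Prior employment history is set before the programme has any effect — it is not caused by the programme — and it independently drives the outcome. That makes it a confounder, so the causal comparison is within prior employment history levels.
Within each level — recent employment: 63.7% vs 71.1%; long-term unemployed: 21.7% vs 37.4% — Provider 2 is higher every time.

decreases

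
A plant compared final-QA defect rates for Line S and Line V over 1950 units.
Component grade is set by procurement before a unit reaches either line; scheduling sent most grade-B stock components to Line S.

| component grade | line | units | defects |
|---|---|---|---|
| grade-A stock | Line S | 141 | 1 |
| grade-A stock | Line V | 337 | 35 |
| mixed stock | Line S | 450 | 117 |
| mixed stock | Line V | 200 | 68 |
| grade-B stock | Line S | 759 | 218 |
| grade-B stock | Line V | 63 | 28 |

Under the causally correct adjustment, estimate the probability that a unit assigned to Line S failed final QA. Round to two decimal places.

Component grade satisfies the back-door criterion: it is not a descendant of the line, and it blocks the spurious path from line to outcome. Adjusting for it (i.e., using the within-component grade rates) gives the causal effect.
Standardising Line S to the population component grade mix: 0.245·1/141 + 0.333·117/450 + 0.422·218/759 = 0.209.

0.21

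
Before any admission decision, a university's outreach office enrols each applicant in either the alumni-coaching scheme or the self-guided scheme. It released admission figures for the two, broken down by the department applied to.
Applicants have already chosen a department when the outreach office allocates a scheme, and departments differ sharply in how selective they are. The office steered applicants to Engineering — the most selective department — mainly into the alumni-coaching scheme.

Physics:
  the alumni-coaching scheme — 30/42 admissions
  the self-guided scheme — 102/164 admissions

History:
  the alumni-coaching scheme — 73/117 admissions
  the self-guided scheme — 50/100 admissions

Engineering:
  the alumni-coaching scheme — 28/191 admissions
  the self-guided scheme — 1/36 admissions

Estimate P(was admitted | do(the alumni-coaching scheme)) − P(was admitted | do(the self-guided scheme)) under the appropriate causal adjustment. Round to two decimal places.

+0.11

Since department is a pre-existing factor (not a product of the outreach scheme) and it affects the outcome on its own, it is a confounder. The stratified rates, not the pooled rate, identify the causal effect.
Adjusting over the population distribution of department: 0.317·(0.714−0.622) + 0.334·(0.624−0.500) + 0.349·(0.147−0.028) = +0.112.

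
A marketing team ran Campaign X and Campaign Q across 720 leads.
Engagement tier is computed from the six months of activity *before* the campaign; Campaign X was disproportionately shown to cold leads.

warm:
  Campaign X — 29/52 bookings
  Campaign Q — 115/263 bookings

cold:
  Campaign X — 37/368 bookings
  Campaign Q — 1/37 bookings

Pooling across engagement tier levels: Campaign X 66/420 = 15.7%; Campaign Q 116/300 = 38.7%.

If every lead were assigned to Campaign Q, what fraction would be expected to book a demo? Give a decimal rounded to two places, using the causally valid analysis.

0.21

Campaign X is higher inside every engagement tier stratum but Campaign Q is higher in aggregate. Whether to stratify depends on how engagement tier relates to the campaign.
Here engagement tier is a common cause — it drives both which campaign a case falls under and the outcome. The crude comparison mixes populations; the stratum-specific rates are the causally relevant ones.
Standardising Campaign Q to the population engagement tier mix: 0.438·115/263 + 0.562·1/37 = 0.207.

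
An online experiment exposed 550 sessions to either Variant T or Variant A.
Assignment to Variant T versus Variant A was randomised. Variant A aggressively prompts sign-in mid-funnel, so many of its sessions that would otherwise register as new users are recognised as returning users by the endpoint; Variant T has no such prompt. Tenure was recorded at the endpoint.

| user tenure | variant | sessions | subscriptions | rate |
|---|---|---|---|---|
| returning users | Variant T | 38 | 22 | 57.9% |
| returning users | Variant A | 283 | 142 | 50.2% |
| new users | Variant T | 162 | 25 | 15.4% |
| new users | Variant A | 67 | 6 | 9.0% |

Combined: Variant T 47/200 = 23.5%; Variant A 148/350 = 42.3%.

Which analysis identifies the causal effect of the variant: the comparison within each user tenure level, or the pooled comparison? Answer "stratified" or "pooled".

Variant T is higher inside every user tenure stratum but Variant A is higher in aggregate. Whether to stratify depends on how user tenure relates to the variant.
User tenure here is a post-treatment variable shaped by the variant; conditioning on it would introduce bias rather than remove it. The overall comparison is the causal one.
Pooled: Variant T 23.5% vs Variant A 42.3%; Variant A is higher overall.

pooled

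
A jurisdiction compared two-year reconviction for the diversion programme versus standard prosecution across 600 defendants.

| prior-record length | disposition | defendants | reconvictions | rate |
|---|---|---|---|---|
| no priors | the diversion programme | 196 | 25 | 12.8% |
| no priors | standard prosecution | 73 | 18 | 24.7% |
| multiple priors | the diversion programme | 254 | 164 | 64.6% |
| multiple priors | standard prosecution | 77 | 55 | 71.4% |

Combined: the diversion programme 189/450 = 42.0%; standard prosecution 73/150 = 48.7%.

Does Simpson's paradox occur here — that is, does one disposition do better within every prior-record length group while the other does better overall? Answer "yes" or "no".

no

Within each prior-record length level (no priors 12.8% vs 24.7%; multiple priors 64.6% vs 71.4%), the diversion programme has the lower rate every time. Pooled: 42.0% vs 48.7% — the diversion programme has the lower rate overall. They agree.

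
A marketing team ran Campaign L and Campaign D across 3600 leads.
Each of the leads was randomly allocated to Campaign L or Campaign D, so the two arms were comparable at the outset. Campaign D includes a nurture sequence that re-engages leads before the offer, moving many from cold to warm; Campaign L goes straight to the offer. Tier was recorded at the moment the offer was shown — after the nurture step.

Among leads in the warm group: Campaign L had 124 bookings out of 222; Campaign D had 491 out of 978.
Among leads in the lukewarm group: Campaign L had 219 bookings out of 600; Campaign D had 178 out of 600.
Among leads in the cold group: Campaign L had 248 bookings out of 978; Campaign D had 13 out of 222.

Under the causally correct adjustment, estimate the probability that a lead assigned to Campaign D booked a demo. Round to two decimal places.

The stratified and pooled comparisons disagree (Campaign L wins within each engagement tier; Campaign D wins overall), so the answer turns on the causal role of engagement tier.
Engagement tier is recorded after the campaign and is itself shifted by it — it sits on the causal path from campaign to outcome. Conditioning on a mediator would strip out part of the effect we want; the pooled comparison gives the total causal effect.
So P(outcome | do(Campaign D)) is just the pooled rate for Campaign D: 682/1800 = 0.379.

0.38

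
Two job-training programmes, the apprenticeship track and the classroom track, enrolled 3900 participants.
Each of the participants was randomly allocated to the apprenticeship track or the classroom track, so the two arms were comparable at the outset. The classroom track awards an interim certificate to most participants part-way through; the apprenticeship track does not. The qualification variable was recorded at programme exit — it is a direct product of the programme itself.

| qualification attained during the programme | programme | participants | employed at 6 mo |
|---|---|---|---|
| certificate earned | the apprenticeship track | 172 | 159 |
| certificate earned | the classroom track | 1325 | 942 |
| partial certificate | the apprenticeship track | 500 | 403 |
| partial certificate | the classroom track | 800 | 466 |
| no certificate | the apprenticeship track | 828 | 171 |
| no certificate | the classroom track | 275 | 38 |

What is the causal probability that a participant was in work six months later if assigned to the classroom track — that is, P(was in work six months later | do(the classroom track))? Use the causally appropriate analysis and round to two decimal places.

0.60

the apprenticeship track is higher inside every qualification attained during the programme stratum but the classroom track is higher in aggregate. Whether to stratify depends on how qualification attained during the programme relates to the programme.
Because the programme influences qualification attained during the programme, qualification attained during the programme is a post-treatment mediator, not a confounder. Stratifying on it would bias the estimate; the causal effect is the crude pooled difference.
So P(outcome | do(the classroom track)) is just the pooled rate for the classroom track: 1446/2400 = 0.603.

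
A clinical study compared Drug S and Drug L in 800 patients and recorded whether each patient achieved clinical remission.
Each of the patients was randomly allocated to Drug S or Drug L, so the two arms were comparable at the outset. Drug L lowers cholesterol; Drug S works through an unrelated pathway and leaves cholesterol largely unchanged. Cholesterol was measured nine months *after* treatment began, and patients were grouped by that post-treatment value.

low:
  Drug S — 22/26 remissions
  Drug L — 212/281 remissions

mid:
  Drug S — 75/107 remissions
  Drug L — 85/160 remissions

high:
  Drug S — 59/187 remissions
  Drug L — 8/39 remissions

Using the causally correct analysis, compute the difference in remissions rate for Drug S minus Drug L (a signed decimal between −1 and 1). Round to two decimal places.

Within every cholesterol level Drug S has the higher rate, yet pooled Drug L does — Simpson's reversal.
Cholesterol is recorded after the drug and is itself shifted by it — it sits on the causal path from drug to outcome. Conditioning on a mediator would strip out part of the effect we want; the pooled comparison gives the total causal effect.
The causal difference is the pooled difference: 0.487 − 0.635 = -0.148.

-0.15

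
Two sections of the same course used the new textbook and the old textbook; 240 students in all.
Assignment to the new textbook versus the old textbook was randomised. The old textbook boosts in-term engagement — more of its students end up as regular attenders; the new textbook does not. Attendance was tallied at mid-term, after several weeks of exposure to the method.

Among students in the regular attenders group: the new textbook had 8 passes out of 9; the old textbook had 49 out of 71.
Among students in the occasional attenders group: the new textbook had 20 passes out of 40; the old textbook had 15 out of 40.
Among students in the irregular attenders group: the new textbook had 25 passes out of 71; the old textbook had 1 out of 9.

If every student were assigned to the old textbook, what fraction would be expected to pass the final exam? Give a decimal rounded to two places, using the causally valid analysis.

0.54

Stratifying would compare teaching methods among students the teaching methods themselves sorted into mid-term attendance groups — a form of selection on an intermediate. The unconditioned pooled rates give the total causal effect.
So P(outcome | do(the old textbook)) is just the pooled rate for the old textbook: 65/120 = 0.542.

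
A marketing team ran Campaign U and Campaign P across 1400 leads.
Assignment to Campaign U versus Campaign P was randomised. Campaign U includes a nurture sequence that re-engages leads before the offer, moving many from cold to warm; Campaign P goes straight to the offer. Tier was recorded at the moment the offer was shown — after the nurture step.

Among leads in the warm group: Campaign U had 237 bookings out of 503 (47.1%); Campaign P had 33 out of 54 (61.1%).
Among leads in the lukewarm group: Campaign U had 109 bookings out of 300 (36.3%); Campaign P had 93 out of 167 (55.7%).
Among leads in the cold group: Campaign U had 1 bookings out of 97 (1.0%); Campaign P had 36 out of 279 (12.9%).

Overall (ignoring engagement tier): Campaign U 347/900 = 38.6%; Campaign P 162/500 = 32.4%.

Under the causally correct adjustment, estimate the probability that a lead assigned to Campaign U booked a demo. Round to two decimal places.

Engagement tier lies on the pathway campaign → engagement tier → outcome, so adjusting for it blocks the indirect effect. For the total causal effect of campaign, use the unadjusted pooled rates.
So P(outcome | do(Campaign U)) is just the pooled rate for Campaign U: 347/900 = 0.386.

0.39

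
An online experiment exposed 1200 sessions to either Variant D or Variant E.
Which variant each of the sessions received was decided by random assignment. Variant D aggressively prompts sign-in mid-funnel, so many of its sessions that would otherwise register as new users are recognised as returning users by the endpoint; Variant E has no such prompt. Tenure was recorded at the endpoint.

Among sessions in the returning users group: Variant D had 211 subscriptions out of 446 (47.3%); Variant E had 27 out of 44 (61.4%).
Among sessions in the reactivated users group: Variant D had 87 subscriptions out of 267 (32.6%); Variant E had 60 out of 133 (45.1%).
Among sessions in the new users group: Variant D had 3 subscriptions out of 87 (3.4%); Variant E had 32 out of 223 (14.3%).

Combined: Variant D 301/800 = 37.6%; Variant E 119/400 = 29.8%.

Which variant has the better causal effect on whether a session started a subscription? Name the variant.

User tenure is downstream of the variant. One should not condition on a consequence of treatment, so the overall rates are the right comparison.
Pooled: Variant D 37.6% vs Variant E 29.8%; Variant D is higher overall.

Variant D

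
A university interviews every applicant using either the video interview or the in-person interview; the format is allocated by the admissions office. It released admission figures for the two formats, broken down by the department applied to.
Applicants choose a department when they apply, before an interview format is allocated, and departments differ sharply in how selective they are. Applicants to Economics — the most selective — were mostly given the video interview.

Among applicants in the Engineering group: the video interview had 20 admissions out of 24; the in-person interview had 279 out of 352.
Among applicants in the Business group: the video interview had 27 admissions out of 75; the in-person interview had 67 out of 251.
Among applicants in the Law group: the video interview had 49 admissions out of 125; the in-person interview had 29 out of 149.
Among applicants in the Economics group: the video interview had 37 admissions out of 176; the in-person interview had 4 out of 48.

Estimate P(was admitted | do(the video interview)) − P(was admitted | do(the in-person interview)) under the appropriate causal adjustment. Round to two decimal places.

The imbalance in department arose from how applicants were allocated, not from anything the interview format did; and department independently affects the outcome. The pooled gap is confounded — condition on department.
Adjusting over the population distribution of department: 0.313·(0.833−0.793) + 0.272·(0.360−0.267) + 0.228·(0.392−0.195) + 0.187·(0.210−0.083) = +0.107.

+0.11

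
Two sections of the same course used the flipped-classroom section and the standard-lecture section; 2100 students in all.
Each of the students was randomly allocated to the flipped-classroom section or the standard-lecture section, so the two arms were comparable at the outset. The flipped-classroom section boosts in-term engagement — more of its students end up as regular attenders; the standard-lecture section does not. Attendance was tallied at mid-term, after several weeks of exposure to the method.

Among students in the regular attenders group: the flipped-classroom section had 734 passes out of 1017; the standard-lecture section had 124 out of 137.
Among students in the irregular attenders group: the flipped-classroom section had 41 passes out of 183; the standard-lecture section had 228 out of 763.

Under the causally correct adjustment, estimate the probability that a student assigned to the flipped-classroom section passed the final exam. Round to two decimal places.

Mid-term attendance lies on the pathway teaching method → mid-term attendance → outcome, so adjusting for it blocks the indirect effect. For the total causal effect of teaching method, use the unadjusted pooled rates.
So P(outcome | do(the flipped-classroom section)) is just the pooled rate for the flipped-classroom section: 775/1200 = 0.646.

0.65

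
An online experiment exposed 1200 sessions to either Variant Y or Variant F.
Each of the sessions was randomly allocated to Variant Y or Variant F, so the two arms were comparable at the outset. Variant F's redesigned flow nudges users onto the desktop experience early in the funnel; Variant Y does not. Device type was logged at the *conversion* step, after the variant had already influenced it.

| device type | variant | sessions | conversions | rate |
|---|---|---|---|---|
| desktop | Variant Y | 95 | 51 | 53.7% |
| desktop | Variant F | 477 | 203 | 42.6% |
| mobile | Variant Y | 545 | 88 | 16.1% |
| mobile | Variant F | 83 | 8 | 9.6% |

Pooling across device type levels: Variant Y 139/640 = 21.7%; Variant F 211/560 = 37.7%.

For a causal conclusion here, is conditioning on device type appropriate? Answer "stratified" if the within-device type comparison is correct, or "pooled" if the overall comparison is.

pooled

Variant Y is higher inside every device type stratum but Variant F is higher in aggregate. Whether to stratify depends on how device type relates to the variant.
The distribution of device type is itself part of what the variant does — it is an intermediate outcome. Holding it fixed would remove that part of the effect; the total effect is the pooled difference.
Pooled: Variant Y 21.7% vs Variant F 37.7%; Variant F is higher overall.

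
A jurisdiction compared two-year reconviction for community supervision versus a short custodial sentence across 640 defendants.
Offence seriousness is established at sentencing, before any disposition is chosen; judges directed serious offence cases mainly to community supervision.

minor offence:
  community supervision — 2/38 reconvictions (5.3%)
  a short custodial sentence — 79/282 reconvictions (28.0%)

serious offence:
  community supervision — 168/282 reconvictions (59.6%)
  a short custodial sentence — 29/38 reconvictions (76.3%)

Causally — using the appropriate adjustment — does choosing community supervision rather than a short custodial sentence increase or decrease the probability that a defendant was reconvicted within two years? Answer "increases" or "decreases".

decreases

Offence seriousness is set before the disposition has any effect — it is not caused by the disposition — and it independently drives the outcome. That makes it a confounder, so the causal comparison is within offence seriousness levels.
Within each level — minor offence: 5.3% vs 28.0%; serious offence: 59.6% vs 76.3% — community supervision is lower every time.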